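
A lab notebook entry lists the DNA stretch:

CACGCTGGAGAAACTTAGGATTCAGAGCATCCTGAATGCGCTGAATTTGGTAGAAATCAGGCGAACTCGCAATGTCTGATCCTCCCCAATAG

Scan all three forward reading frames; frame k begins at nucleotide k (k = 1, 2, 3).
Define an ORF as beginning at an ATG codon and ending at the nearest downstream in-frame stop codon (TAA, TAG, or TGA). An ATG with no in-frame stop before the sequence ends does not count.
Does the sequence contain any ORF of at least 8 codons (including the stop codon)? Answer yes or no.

no

Frame 1: CAC GCT GGA GAA ACT TAG GAT TCA GAG CAT CCT GAA TGC GCT GAA TTT GGT AGA AAT CAG GCG AAC TCG CAA TGT CTG ATC CTC CCC AAT — no ATG→stop ORF.
Frame 2: ACG CTG GAG AAA CTT AGG ATT CAG AGC ATC CTG AAT GCG CTG AAT TTG GTA GAA ATC AGG CGA ACT CGC AAT GTC TGA TCC TCC CCA ATA — no ATG→stop ORF.
Frame 3: CGC TGG AGA AAC TTA GGA TTC AGA GCA TCC TGA ATG CGC TGA ATT TGG TAG AAA TCA GGC GAA CTC GCA ATG TCT GAT CCT CCC CAA TAG — ATG at 36, stop TGA at 42 → 9 nt; ATG at 72, stop TAG at 90 → 21 nt.
Largest ORF found is 7 codons < 8, so no.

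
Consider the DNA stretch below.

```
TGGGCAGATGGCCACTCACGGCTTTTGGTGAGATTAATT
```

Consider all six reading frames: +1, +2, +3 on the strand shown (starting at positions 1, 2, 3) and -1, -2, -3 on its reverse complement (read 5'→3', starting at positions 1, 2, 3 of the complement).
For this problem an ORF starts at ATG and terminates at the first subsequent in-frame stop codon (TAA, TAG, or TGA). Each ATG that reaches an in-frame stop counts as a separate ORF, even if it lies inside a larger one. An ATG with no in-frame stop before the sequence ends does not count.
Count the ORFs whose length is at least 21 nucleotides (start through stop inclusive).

Reverse complement (5'→3'): AATTAATCTCACCAAAAGCCGTGAGTGGCCATCTGCCCA
Frame +1: TGG GCA GAT GGC CAC TCA CGG CTT TTG GTG AGA TTA ATT — no ATG→stop ORF.
Frame +2: GGG CAG ATG GCC ACT CAC GGC TTT TGG TGA GAT TAA — ATG at 8, stop TGA at 29 → 24 nt.
Frame +3: GGC AGA TGG CCA CTC ACG GCT TTT GGT GAG ATT AAT — no ATG→stop ORF.
Frame -1: AAT TAA TCT CAC CAA AAG CCG TGA GTG GCC ATC TGC CCA — no ATG→stop ORF.
Frame -2: ATT AAT CTC ACC AAA AGC CGT GAG TGG CCA TCT GCC — no ATG→stop ORF.
Frame -3: TTA ATC TCA CCA AAA GCC GTG AGT GGC CAT CTG CCC — no ATG→stop ORF.
ORFs ≥ 21 nucleotides: frame +2 8–31 (24 nucleotides). Count = 1.

1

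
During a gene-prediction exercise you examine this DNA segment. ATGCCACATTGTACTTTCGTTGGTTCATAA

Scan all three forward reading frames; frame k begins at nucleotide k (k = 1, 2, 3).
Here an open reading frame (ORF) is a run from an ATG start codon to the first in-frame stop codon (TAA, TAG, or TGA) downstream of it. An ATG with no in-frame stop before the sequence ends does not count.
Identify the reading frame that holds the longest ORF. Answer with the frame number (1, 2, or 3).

Frame 1: ATG CCA CAT TGT ACT TTC GTT GGT TCA TAA — ATG at 1, stop TAA at 28 → 30 nt.
Frame 2: TGC CAC ATT GTA CTT TCG TTG GTT CAT — no ATG→stop ORF.
Frame 3: GCC ACA TTG TAC TTT CGT TGG TTC ATA — no ATG→stop ORF.
Longest ORF is 30 nt in frame 1 (positions 1–30).

1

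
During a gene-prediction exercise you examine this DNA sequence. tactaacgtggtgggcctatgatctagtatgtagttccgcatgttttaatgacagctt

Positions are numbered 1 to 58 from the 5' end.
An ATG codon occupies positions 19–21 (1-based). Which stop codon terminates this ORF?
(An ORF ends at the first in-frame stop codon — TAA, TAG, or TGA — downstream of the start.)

Codons from position 19: ATG (19–21), ATC (22–24), TAG (25–27).
The first in-frame stop codon is TAG.

TAG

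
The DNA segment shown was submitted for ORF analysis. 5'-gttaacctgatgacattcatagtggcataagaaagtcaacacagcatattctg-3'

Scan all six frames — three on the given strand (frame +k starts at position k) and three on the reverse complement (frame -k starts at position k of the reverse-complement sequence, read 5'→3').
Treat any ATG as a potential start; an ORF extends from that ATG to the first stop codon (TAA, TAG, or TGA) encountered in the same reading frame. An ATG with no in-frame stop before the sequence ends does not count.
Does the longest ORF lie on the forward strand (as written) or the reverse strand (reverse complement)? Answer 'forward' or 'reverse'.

Reverse complement (5'→3'): CAGAATATGCTGTGTTGACTTTCTTATGCCACTATGAATGTCATCAGGTTAAC
Frame +1: GTT AAC CTG ATG ACA TTC ATA GTG GCA TAA GAA AGT CAA CAC AGC ATA TTC — ATG at 10, stop TAA at 28 → 21 nt.
Frame +2: TTA ACC TGA TGA CAT TCA TAG TGG CAT AAG AAA GTC AAC ACA GCA TAT TCT — no ATG→stop ORF.
Frame +3: TAA CCT GAT GAC ATT CAT AGT GGC ATA AGA AAG TCA ACA CAG CAT ATT CTG — no ATG→stop ORF.
Frame -1: CAG AAT ATG CTG TGT TGA CTT TCT TAT GCC ACT ATG AAT GTC ATC AGG TTA — ATG at 7, stop TGA at 16 → 12 nt.
Frame -2: AGA ATA TGC TGT GTT GAC TTT CTT ATG CCA CTA TGA ATG TCA TCA GGT TAA — ATG at 26, stop TGA at 35 → 12 nt; ATG at 38, stop TAA at 50 → 15 nt.
Frame -3: GAA TAT GCT GTG TTG ACT TTC TTA TGC CAC TAT GAA TGT CAT CAG GTT AAC — no ATG→stop ORF.
Forward-strand max 21 nt; reverse-strand max 15 nt. The forward strand has the longer ORF.

forward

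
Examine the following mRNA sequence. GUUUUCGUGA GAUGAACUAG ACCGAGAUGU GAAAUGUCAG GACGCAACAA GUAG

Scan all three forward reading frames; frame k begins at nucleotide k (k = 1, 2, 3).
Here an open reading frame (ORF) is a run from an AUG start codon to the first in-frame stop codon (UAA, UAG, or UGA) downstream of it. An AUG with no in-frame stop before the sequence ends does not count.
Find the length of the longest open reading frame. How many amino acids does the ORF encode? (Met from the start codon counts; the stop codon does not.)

Frame 1: GUU UUC GUG AGA UGA ACU AGA CCG AGA UGU GAA AUG UCA GGA CGC AAC AAG UAG — AUG at 34, stop UAG at 52 → 21 nt.
Frame 2: UUU UCG UGA GAU GAA CUA GAC CGA GAU GUG AAA UGU CAG GAC GCA ACA AGU — no AUG→stop ORF.
Frame 3: UUU CGU GAG AUG AAC UAG ACC GAG AUG UGA AAU GUC AGG ACG CAA CAA GUA — AUG at 12, stop UAG at 18 → 9 nt; AUG at 27, stop UGA at 30 → 6 nt.
Longest: frame 1, positions 34–54, 21 nt = 7 codons = 6 aa. → 6 amino acids.

6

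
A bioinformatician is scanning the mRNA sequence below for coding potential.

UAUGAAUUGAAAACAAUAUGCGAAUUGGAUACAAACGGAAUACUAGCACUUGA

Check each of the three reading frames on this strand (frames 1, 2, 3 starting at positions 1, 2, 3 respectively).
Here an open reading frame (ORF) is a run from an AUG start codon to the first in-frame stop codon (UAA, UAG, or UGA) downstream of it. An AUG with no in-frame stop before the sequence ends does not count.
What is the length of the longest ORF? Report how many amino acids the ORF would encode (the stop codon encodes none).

11

Frame 1: UAU GAA UUG AAA ACA AUA UGC GAA UUG GAU ACA AAC GGA AUA CUA GCA CUU — no AUG→stop ORF.
Frame 2: AUG AAU UGA AAA CAA UAU GCG AAU UGG AUA CAA ACG GAA UAC UAG CAC UUG — AUG at 2, stop UGA at 8 → 9 nt.
Frame 3: UGA AUU GAA AAC AAU AUG CGA AUU GGA UAC AAA CGG AAU ACU AGC ACU UGA — AUG at 18, stop UGA at 51 → 36 nt.
Longest: frame 3, positions 18–53, 36 nt = 12 codons = 11 aa. → 11 amino acids.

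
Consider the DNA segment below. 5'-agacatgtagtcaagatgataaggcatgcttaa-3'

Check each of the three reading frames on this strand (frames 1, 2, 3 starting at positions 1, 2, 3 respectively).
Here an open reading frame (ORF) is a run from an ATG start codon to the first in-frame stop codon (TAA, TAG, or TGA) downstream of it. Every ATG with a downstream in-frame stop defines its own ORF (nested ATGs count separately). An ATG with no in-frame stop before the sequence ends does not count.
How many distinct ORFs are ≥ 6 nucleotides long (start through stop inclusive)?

2

Frame 1: AGA CAT GTA GTC AAG ATG ATA AGG CAT GCT TAA — ATG at 16, stop TAA at 31 → 18 nt.
Frame 2: GAC ATG TAG TCA AGA TGA TAA GGC ATG CTT — ATG at 5, stop TAG at 8 → 6 nt.
Frame 3: ACA TGT AGT CAA GAT GAT AAG GCA TGC TTA — no ATG→stop ORF.
ORFs ≥ 6 nucleotides: frame 1 16–33 (18 nucleotides), frame 2 5–10 (6 nucleotides). Count = 2.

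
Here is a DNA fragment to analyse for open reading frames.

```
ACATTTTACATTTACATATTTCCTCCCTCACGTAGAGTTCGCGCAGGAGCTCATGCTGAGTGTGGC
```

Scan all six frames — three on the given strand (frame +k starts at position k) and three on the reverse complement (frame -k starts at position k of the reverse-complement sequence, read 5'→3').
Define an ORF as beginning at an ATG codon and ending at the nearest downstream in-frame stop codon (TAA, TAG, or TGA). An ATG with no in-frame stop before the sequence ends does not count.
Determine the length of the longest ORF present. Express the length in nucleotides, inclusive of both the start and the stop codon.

Reverse complement (5'→3'): GCCACACTCAGCATGAGCTCCTGCGCGAACTCTACGTGAGGGAGGAAATATGTAAATGTAAAATGT
Frame +1: ACA TTT TAC ATT TAC ATA TTT CCT CCC TCA CGT AGA GTT CGC GCA GGA GCT CAT GCT GAG TGT GGC — no ATG→stop ORF.
Frame +2: CAT TTT ACA TTT ACA TAT TTC CTC CCT CAC GTA GAG TTC GCG CAG GAG CTC ATG CTG AGT GTG — no ATG→stop ORF.
Frame +3: ATT TTA CAT TTA CAT ATT TCC TCC CTC ACG TAG AGT TCG CGC AGG AGC TCA TGC TGA GTG TGG — no ATG→stop ORF.
Frame -1: GCC ACA CTC AGC ATG AGC TCC TGC GCG AAC TCT ACG TGA GGG AGG AAA TAT GTA AAT GTA AAA TGT — ATG at 13, stop TGA at 37 → 27 nt.
Frame -2: CCA CAC TCA GCA TGA GCT CCT GCG CGA ACT CTA CGT GAG GGA GGA AAT ATG TAA ATG TAA AAT — ATG at 50, stop TAA at 53 → 6 nt; ATG at 56, stop TAA at 59 → 6 nt.
Frame -3: CAC ACT CAG CAT GAG CTC CTG CGC GAA CTC TAC GTG AGG GAG GAA ATA TGT AAA TGT AAA ATG — no ATG→stop ORF.
Longest: frame -1, positions 13–39, 27 nt = 9 codons = 8 aa. → 27 nucleotides.

27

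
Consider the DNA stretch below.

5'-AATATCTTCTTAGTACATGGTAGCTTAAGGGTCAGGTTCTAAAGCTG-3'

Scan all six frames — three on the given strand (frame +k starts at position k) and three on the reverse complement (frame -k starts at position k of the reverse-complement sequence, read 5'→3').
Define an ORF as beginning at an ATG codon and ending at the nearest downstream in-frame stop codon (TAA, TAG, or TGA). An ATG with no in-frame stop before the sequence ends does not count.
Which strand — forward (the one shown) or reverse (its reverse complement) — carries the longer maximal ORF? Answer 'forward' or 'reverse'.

forward

Reverse complement (5'→3'): CAGCTTTAGAACCTGACCCTTAAGCTACCATGTACTAAGAAGATATT
Frame +1: AAT ATC TTC TTA GTA CAT GGT AGC TTA AGG GTC AGG TTC TAA AGC — no ATG→stop ORF.
Frame +2: ATA TCT TCT TAG TAC ATG GTA GCT TAA GGG TCA GGT TCT AAA GCT — ATG at 17, stop TAA at 26 → 12 nt.
Frame +3: TAT CTT CTT AGT ACA TGG TAG CTT AAG GGT CAG GTT CTA AAG CTG — no ATG→stop ORF.
Frame -1: CAG CTT TAG AAC CTG ACC CTT AAG CTA CCA TGT ACT AAG AAG ATA — no ATG→stop ORF.
Frame -2: AGC TTT AGA ACC TGA CCC TTA AGC TAC CAT GTA CTA AGA AGA TAT — no ATG→stop ORF.
Frame -3: GCT TTA GAA CCT GAC CCT TAA GCT ACC ATG TAC TAA GAA GAT ATT — ATG at 30, stop TAA at 36 → 9 nt.
Forward-strand max 12 nt; reverse-strand max 9 nt. The forward strand has the longer ORF.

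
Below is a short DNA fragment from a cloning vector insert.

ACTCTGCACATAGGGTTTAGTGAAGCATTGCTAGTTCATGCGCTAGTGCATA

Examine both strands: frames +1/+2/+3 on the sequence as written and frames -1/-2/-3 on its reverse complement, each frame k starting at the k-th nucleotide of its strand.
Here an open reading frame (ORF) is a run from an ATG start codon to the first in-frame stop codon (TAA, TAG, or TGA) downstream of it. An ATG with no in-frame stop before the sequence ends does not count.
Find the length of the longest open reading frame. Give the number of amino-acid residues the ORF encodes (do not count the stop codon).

3

Reverse complement (5'→3'): TATGCACTAGCGCATGAACTAGCAATGCTTCACTAAACCCTATGTGCAGAGT
Frame +1: ACT CTG CAC ATA GGG TTT AGT GAA GCA TTG CTA GTT CAT GCG CTA GTG CAT — no ATG→stop ORF.
Frame +2: CTC TGC ACA TAG GGT TTA GTG AAG CAT TGC TAG TTC ATG CGC TAG TGC ATA — ATG at 38, stop TAG at 44 → 9 nt.
Frame +3: TCT GCA CAT AGG GTT TAG TGA AGC ATT GCT AGT TCA TGC GCT AGT GCA — no ATG→stop ORF.
Frame -1: TAT GCA CTA GCG CAT GAA CTA GCA ATG CTT CAC TAA ACC CTA TGT GCA GAG — ATG at 25, stop TAA at 34 → 12 nt.
Frame -2: ATG CAC TAG CGC ATG AAC TAG CAA TGC TTC ACT AAA CCC TAT GTG CAG AGT — ATG at 2, stop TAG at 8 → 9 nt; ATG at 14, stop TAG at 20 → 9 nt.
Frame -3: TGC ACT AGC GCA TGA ACT AGC AAT GCT TCA CTA AAC CCT ATG TGC AGA — no ATG→stop ORF.
Longest: frame -1, positions 25–36, 12 nt = 4 codons = 3 aa. → 3 amino acids.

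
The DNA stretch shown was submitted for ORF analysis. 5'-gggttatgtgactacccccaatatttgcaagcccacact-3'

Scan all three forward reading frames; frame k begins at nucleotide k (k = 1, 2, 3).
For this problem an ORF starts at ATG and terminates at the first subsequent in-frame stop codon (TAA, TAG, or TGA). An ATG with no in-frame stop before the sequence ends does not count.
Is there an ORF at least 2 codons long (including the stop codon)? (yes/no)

Frame 1: GGG TTA TGT GAC TAC CCC CAA TAT TTG CAA GCC CAC ACT — no ATG→stop ORF.
Frame 2: GGT TAT GTG ACT ACC CCC AAT ATT TGC AAG CCC ACA — no ATG→stop ORF.
Frame 3: GTT ATG TGA CTA CCC CCA ATA TTT GCA AGC CCA CAC — ATG at 6, stop TGA at 9 → 6 nt.
Frame 3 has an ORF of 2 codons (positions 6–11) ≥ 2, so yes.

yes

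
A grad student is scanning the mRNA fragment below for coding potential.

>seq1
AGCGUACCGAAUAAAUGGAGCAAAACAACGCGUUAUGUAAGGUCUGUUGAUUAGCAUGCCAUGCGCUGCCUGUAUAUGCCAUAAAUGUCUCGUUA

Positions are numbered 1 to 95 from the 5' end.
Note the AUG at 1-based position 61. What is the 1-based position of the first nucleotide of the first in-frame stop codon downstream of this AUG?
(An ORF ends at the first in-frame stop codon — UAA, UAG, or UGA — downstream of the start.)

82

Codons from position 61: AUG (61–63), CGC (64–66), UGC (67–69), CUG (70–72), UAU (73–75), AUG (76–78), CCA (79–81), UAA (82–84).
UAA is a stop codon; it begins at position 82.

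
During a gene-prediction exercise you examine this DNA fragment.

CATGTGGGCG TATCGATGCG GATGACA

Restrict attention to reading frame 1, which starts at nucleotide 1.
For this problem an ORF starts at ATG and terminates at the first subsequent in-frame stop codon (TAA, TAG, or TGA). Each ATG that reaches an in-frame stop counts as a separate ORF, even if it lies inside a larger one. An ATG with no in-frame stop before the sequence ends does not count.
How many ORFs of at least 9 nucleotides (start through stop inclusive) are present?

Frame 1: CAT GTG GGC GTA TCG ATG CGG ATG ACA — no ATG→stop ORF.
No ORF reaches 9 nucleotides. Count = 0.

0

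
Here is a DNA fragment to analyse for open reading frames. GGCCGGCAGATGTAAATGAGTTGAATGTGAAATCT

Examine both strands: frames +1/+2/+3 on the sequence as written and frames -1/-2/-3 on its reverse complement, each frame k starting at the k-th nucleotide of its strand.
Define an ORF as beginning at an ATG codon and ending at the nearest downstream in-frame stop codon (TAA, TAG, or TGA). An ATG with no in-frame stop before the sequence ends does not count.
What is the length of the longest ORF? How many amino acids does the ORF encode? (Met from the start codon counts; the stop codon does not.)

Reverse complement (5'→3'): AGATTTCACATTCAACTCATTTACATCTGCCGGCC
Frame +1: GGC CGG CAG ATG TAA ATG AGT TGA ATG TGA AAT — ATG at 10, stop TAA at 13 → 6 nt; ATG at 16, stop TGA at 22 → 9 nt; ATG at 25, stop TGA at 28 → 6 nt.
Frame +2: GCC GGC AGA TGT AAA TGA GTT GAA TGT GAA ATC — no ATG→stop ORF.
Frame +3: CCG GCA GAT GTA AAT GAG TTG AAT GTG AAA TCT — no ATG→stop ORF.
Frame -1: AGA TTT CAC ATT CAA CTC ATT TAC ATC TGC CGG — no ATG→stop ORF.
Frame -2: GAT TTC ACA TTC AAC TCA TTT ACA TCT GCC GGC — no ATG→stop ORF.
Frame -3: ATT TCA CAT TCA ACT CAT TTA CAT CTG CCG GCC — no ATG→stop ORF.
Longest: frame +1, positions 16–24, 9 nt = 3 codons = 2 aa. → 2 amino acids.

2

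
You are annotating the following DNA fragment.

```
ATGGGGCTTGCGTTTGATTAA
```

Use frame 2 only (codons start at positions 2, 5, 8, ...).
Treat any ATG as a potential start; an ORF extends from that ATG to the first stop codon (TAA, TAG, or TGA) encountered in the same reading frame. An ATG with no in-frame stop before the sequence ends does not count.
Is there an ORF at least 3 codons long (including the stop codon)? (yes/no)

Frame 2: TGG GGC TTG CGT TTG ATT — no ATG→stop ORF.
Largest ORF found is 0 codons < 3, so no.

no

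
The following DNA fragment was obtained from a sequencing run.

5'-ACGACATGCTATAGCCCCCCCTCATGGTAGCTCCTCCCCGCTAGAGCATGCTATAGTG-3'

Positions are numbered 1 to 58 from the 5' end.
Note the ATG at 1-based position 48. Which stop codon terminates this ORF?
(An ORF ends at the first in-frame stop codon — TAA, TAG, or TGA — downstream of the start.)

TAG

Codons from position 48: ATG (48–50), CTA (51–53), TAG (54–56).
The first in-frame stop codon is TAG.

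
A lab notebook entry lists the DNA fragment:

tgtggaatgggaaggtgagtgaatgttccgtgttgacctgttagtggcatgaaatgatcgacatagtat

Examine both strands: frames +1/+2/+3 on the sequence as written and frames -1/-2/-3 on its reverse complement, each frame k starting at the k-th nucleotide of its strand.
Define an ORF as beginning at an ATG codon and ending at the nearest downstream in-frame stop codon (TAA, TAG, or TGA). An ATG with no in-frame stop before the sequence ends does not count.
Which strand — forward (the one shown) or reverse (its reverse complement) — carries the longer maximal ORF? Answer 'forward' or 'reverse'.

Reverse complement (5'→3'): ATACTATGTCGATCATTTCATGCCACTAACAGGTCAACACGGAACATTCACTCACCTTCCCATTCCACA
Frame +1: TGT GGA ATG GGA AGG TGA GTG AAT GTT CCG TGT TGA CCT GTT AGT GGC ATG AAA TGA TCG ACA TAG TAT — ATG at 7, stop TGA at 16 → 12 nt; ATG at 49, stop TGA at 55 → 9 nt.
Frame +2: GTG GAA TGG GAA GGT GAG TGA ATG TTC CGT GTT GAC CTG TTA GTG GCA TGA AAT GAT CGA CAT AGT — ATG at 23, stop TGA at 50 → 30 nt.
Frame +3: TGG AAT GGG AAG GTG AGT GAA TGT TCC GTG TTG ACC TGT TAG TGG CAT GAA ATG ATC GAC ATA GTA — no ATG→stop ORF.
Frame -1: ATA CTA TGT CGA TCA TTT CAT GCC ACT AAC AGG TCA ACA CGG AAC ATT CAC TCA CCT TCC CAT TCC ACA — no ATG→stop ORF.
Frame -2: TAC TAT GTC GAT CAT TTC ATG CCA CTA ACA GGT CAA CAC GGA ACA TTC ACT CAC CTT CCC ATT CCA — no ATG→stop ORF.
Frame -3: ACT ATG TCG ATC ATT TCA TGC CAC TAA CAG GTC AAC ACG GAA CAT TCA CTC ACC TTC CCA TTC CAC — ATG at 6, stop TAA at 27 → 24 nt.
Forward-strand max 30 nt; reverse-strand max 24 nt. The forward strand has the longer ORF.

forward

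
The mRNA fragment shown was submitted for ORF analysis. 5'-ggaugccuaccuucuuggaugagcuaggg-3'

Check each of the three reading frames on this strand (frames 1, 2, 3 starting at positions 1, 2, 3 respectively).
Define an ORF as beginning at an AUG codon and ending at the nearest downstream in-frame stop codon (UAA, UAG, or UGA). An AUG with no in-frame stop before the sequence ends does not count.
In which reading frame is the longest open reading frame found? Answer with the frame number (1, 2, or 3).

1

Frame 1: GGA UGC CUA CCU UCU UGG AUG AGC UAG — AUG at 19, stop UAG at 25 → 9 nt.
Frame 2: GAU GCC UAC CUU CUU GGA UGA GCU AGG — no AUG→stop ORF.
Frame 3: AUG CCU ACC UUC UUG GAU GAG CUA GGG — no AUG→stop ORF.
Longest ORF is 9 nt in frame 1 (positions 19–27).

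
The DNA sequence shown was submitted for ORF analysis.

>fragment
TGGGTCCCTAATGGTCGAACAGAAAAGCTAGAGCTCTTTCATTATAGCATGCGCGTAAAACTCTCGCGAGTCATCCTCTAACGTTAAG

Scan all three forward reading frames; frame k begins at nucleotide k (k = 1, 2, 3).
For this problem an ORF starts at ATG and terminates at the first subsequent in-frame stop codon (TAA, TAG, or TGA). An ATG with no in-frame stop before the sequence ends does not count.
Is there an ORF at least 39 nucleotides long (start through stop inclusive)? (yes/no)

Frame 1: TGG GTC CCT AAT GGT CGA ACA GAA AAG CTA GAG CTC TTT CAT TAT AGC ATG CGC GTA AAA CTC TCG CGA GTC ATC CTC TAA CGT TAA — ATG at 49, stop TAA at 79 → 33 nt.
Frame 2: GGG TCC CTA ATG GTC GAA CAG AAA AGC TAG AGC TCT TTC ATT ATA GCA TGC GCG TAA AAC TCT CGC GAG TCA TCC TCT AAC GTT AAG — ATG at 11, stop TAG at 29 → 21 nt.
Frame 3: GGT CCC TAA TGG TCG AAC AGA AAA GCT AGA GCT CTT TCA TTA TAG CAT GCG CGT AAA ACT CTC GCG AGT CAT CCT CTA ACG TTA — no ATG→stop ORF.
Largest ORF found is 33 nucleotides < 39, so no.

no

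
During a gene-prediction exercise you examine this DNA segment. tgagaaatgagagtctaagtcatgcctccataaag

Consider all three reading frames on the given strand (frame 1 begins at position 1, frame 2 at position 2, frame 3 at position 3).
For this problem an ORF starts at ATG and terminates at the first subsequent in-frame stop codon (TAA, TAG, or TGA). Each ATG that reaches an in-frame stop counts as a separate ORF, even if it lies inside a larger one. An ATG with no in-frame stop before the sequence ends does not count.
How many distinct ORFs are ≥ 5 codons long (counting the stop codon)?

0

Frame 1: TGA GAA ATG AGA GTC TAA GTC ATG CCT CCA TAA — ATG at 7, stop TAA at 16 → 12 nt; ATG at 22, stop TAA at 31 → 12 nt.
Frame 2: GAG AAA TGA GAG TCT AAG TCA TGC CTC CAT AAA — no ATG→stop ORF.
Frame 3: AGA AAT GAG AGT CTA AGT CAT GCC TCC ATA AAG — no ATG→stop ORF.
No ORF reaches 5 codons. Count = 0.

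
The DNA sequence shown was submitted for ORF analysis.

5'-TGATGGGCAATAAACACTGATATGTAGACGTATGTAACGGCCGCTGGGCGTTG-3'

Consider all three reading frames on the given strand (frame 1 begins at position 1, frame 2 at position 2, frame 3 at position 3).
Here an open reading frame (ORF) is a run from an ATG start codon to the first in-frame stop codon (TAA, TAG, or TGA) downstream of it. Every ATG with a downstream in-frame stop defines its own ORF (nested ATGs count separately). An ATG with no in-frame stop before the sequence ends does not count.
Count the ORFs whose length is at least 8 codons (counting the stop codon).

0

Frame 1: TGA TGG GCA ATA AAC ACT GAT ATG TAG ACG TAT GTA ACG GCC GCT GGG CGT — ATG at 22, stop TAG at 25 → 6 nt.
Frame 2: GAT GGG CAA TAA ACA CTG ATA TGT AGA CGT ATG TAA CGG CCG CTG GGC GTT — ATG at 32, stop TAA at 35 → 6 nt.
Frame 3: ATG GGC AAT AAA CAC TGA TAT GTA GAC GTA TGT AAC GGC CGC TGG GCG TTG — ATG at 3, stop TGA at 18 → 18 nt.
No ORF reaches 8 codons. Count = 0.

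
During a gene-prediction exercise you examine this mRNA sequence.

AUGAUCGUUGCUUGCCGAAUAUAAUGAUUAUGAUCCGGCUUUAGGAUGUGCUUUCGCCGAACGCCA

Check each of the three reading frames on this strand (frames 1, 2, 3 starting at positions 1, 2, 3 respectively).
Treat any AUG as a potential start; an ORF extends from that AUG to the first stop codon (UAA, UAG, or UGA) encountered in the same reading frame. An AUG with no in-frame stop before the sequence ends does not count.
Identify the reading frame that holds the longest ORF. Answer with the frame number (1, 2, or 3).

1

Frame 1: AUG AUC GUU GCU UGC CGA AUA UAA UGA UUA UGA UCC GGC UUU AGG AUG UGC UUU CGC CGA ACG CCA — AUG at 1, stop UAA at 22 → 24 nt.
Frame 2: UGA UCG UUG CUU GCC GAA UAU AAU GAU UAU GAU CCG GCU UUA GGA UGU GCU UUC GCC GAA CGC — no AUG→stop ORF.
Frame 3: GAU CGU UGC UUG CCG AAU AUA AUG AUU AUG AUC CGG CUU UAG GAU GUG CUU UCG CCG AAC GCC — AUG at 24, stop UAG at 42 → 21 nt; AUG at 30, stop UAG at 42 → 15 nt.
Longest ORF is 24 nt in frame 1 (positions 1–24).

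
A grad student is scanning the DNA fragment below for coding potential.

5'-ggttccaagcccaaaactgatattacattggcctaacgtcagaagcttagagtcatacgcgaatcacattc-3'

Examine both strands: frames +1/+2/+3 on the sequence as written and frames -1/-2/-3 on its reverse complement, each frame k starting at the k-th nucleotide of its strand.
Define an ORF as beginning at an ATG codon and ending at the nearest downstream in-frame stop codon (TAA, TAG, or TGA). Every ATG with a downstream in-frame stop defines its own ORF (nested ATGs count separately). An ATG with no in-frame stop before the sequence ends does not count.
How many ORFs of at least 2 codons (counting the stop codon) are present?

3

Reverse complement (5'→3'): GAATGTGATTCGCGTATGACTCTAAGCTTCTGACGTTAGGCCAATGTAATATCAGTTTTGGGCTTGGAACC
Frame +1: GGT TCC AAG CCC AAA ACT GAT ATT ACA TTG GCC TAA CGT CAG AAG CTT AGA GTC ATA CGC GAA TCA CAT — no ATG→stop ORF.
Frame +2: GTT CCA AGC CCA AAA CTG ATA TTA CAT TGG CCT AAC GTC AGA AGC TTA GAG TCA TAC GCG AAT CAC ATT — no ATG→stop ORF.
Frame +3: TTC CAA GCC CAA AAC TGA TAT TAC ATT GGC CTA ACG TCA GAA GCT TAG AGT CAT ACG CGA ATC ACA TTC — no ATG→stop ORF.
Frame -1: GAA TGT GAT TCG CGT ATG ACT CTA AGC TTC TGA CGT TAG GCC AAT GTA ATA TCA GTT TTG GGC TTG GAA — ATG at 16, stop TGA at 31 → 18 nt.
Frame -2: AAT GTG ATT CGC GTA TGA CTC TAA GCT TCT GAC GTT AGG CCA ATG TAA TAT CAG TTT TGG GCT TGG AAC — ATG at 44, stop TAA at 47 → 6 nt.
Frame -3: ATG TGA TTC GCG TAT GAC TCT AAG CTT CTG ACG TTA GGC CAA TGT AAT ATC AGT TTT GGG CTT GGA ACC — ATG at 3, stop TGA at 6 → 6 nt.
ORFs ≥ 2 codons: frame -1 16–33 (6 codons), frame -2 44–49 (2 codons), frame -3 3–8 (2 codons). Count = 3.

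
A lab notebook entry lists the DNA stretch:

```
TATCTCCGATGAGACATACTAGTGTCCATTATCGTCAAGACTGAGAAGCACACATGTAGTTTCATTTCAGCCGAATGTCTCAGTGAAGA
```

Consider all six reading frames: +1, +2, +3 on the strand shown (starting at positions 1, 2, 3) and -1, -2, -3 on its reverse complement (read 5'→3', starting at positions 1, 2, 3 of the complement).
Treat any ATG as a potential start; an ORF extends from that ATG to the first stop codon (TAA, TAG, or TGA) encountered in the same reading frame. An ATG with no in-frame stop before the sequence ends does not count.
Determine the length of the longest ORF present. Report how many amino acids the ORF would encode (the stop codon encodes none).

Reverse complement (5'→3'): TCTTCACTGAGACATTCGGCTGAAATGAAACTACATGTGTGCTTCTCAGTCTTGACGATAATGGACACTAGTATGTCTCATCGGAGATA
Frame +1: TAT CTC CGA TGA GAC ATA CTA GTG TCC ATT ATC GTC AAG ACT GAG AAG CAC ACA TGT AGT TTC ATT TCA GCC GAA TGT CTC AGT GAA — no ATG→stop ORF.
Frame +2: ATC TCC GAT GAG ACA TAC TAG TGT CCA TTA TCG TCA AGA CTG AGA AGC ACA CAT GTA GTT TCA TTT CAG CCG AAT GTC TCA GTG AAG — no ATG→stop ORF.
Frame +3: TCT CCG ATG AGA CAT ACT AGT GTC CAT TAT CGT CAA GAC TGA GAA GCA CAC ATG TAG TTT CAT TTC AGC CGA ATG TCT CAG TGA AGA — ATG at 9, stop TGA at 42 → 36 nt; ATG at 54, stop TAG at 57 → 6 nt; ATG at 75, stop TGA at 84 → 12 nt.
Frame -1: TCT TCA CTG AGA CAT TCG GCT GAA ATG AAA CTA CAT GTG TGC TTC TCA GTC TTG ACG ATA ATG GAC ACT AGT ATG TCT CAT CGG AGA — no ATG→stop ORF.
Frame -2: CTT CAC TGA GAC ATT CGG CTG AAA TGA AAC TAC ATG TGT GCT TCT CAG TCT TGA CGA TAA TGG ACA CTA GTA TGT CTC ATC GGA GAT — ATG at 35, stop TGA at 53 → 21 nt.
Frame -3: TTC ACT GAG ACA TTC GGC TGA AAT GAA ACT ACA TGT GTG CTT CTC AGT CTT GAC GAT AAT GGA CAC TAG TAT GTC TCA TCG GAG ATA — no ATG→stop ORF.
Longest: frame +3, positions 9–44, 36 nt = 12 codons = 11 aa. → 11 amino acids.

11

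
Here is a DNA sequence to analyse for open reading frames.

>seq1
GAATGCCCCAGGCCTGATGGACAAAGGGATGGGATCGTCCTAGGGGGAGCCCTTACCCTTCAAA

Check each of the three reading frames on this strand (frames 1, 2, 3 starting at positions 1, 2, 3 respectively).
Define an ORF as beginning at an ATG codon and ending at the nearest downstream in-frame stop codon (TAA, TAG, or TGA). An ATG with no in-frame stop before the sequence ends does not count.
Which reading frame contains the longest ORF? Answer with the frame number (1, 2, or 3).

2

Frame 1: GAA TGC CCC AGG CCT GAT GGA CAA AGG GAT GGG ATC GTC CTA GGG GGA GCC CTT ACC CTT CAA — no ATG→stop ORF.
Frame 2: AAT GCC CCA GGC CTG ATG GAC AAA GGG ATG GGA TCG TCC TAG GGG GAG CCC TTA CCC TTC AAA — ATG at 17, stop TAG at 41 → 27 nt; ATG at 29, stop TAG at 41 → 15 nt.
Frame 3: ATG CCC CAG GCC TGA TGG ACA AAG GGA TGG GAT CGT CCT AGG GGG AGC CCT TAC CCT TCA — ATG at 3, stop TGA at 15 → 15 nt.
Longest ORF is 27 nt in frame 2 (positions 17–43).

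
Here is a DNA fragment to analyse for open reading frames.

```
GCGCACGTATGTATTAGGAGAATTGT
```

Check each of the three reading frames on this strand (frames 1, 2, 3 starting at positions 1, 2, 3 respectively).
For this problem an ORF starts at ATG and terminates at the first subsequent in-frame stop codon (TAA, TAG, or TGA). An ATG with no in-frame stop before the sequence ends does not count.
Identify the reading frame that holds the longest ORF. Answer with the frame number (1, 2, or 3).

Frame 1: GCG CAC GTA TGT ATT AGG AGA ATT — no ATG→stop ORF.
Frame 2: CGC ACG TAT GTA TTA GGA GAA TTG — no ATG→stop ORF.
Frame 3: GCA CGT ATG TAT TAG GAG AAT TGT — ATG at 9, stop TAG at 15 → 9 nt.
Longest ORF is 9 nt in frame 3 (positions 9–17).

3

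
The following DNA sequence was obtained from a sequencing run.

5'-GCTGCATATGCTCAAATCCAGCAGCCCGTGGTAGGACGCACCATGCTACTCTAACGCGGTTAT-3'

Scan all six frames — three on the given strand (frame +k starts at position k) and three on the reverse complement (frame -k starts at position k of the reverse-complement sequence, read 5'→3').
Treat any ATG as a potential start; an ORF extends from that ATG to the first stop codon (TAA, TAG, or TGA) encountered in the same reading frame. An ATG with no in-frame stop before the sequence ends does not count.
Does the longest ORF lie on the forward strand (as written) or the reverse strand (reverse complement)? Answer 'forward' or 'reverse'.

Reverse complement (5'→3'): ATAACCGCGTTAGAGTAGCATGGTGCGTCCTACCACGGGCTGCTGGATTTGAGCATATGCAGC
Frame +1: GCT GCA TAT GCT CAA ATC CAG CAG CCC GTG GTA GGA CGC ACC ATG CTA CTC TAA CGC GGT TAT — ATG at 43, stop TAA at 52 → 12 nt.
Frame +2: CTG CAT ATG CTC AAA TCC AGC AGC CCG TGG TAG GAC GCA CCA TGC TAC TCT AAC GCG GTT — ATG at 8, stop TAG at 32 → 27 nt.
Frame +3: TGC ATA TGC TCA AAT CCA GCA GCC CGT GGT AGG ACG CAC CAT GCT ACT CTA ACG CGG TTA — no ATG→stop ORF.
Frame -1: ATA ACC GCG TTA GAG TAG CAT GGT GCG TCC TAC CAC GGG CTG CTG GAT TTG AGC ATA TGC AGC — no ATG→stop ORF.
Frame -2: TAA CCG CGT TAG AGT AGC ATG GTG CGT CCT ACC ACG GGC TGC TGG ATT TGA GCA TAT GCA — ATG at 20, stop TGA at 50 → 33 nt.
Frame -3: AAC CGC GTT AGA GTA GCA TGG TGC GTC CTA CCA CGG GCT GCT GGA TTT GAG CAT ATG CAG — no ATG→stop ORF.
Forward-strand max 27 nt; reverse-strand max 33 nt. The reverse strand has the longer ORF.

reverse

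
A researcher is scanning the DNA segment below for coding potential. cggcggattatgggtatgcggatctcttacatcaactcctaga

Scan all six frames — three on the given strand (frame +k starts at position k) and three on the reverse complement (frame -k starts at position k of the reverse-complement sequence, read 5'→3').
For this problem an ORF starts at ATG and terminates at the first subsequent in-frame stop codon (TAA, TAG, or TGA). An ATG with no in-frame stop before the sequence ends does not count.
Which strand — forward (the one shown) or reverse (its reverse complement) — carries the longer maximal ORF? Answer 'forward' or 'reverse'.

forward

Reverse complement (5'→3'): TCTAGGAGTTGATGTAAGAGATCCGCATACCCATAATCCGCCG
Frame +1: CGG CGG ATT ATG GGT ATG CGG ATC TCT TAC ATC AAC TCC TAG — ATG at 10, stop TAG at 40 → 33 nt; ATG at 16, stop TAG at 40 → 27 nt.
Frame +2: GGC GGA TTA TGG GTA TGC GGA TCT CTT ACA TCA ACT CCT AGA — no ATG→stop ORF.
Frame +3: GCG GAT TAT GGG TAT GCG GAT CTC TTA CAT CAA CTC CTA — no ATG→stop ORF.
Frame -1: TCT AGG AGT TGA TGT AAG AGA TCC GCA TAC CCA TAA TCC GCC — no ATG→stop ORF.
Frame -2: CTA GGA GTT GAT GTA AGA GAT CCG CAT ACC CAT AAT CCG CCG — no ATG→stop ORF.
Frame -3: TAG GAG TTG ATG TAA GAG ATC CGC ATA CCC ATA ATC CGC — ATG at 12, stop TAA at 15 → 6 nt.
Forward-strand max 33 nt; reverse-strand max 6 nt. The forward strand has the longer ORF.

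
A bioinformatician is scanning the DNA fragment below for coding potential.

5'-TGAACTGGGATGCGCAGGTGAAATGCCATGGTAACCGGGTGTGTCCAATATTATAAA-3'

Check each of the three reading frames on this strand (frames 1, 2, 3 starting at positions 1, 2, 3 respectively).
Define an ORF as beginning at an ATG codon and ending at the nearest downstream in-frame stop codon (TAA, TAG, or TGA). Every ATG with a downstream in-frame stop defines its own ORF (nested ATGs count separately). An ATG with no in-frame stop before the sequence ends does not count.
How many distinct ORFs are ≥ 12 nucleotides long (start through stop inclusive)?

2

Frame 1: TGA ACT GGG ATG CGC AGG TGA AAT GCC ATG GTA ACC GGG TGT GTC CAA TAT TAT AAA — ATG at 10, stop TGA at 19 → 12 nt.
Frame 2: GAA CTG GGA TGC GCA GGT GAA ATG CCA TGG TAA CCG GGT GTG TCC AAT ATT ATA — ATG at 23, stop TAA at 32 → 12 nt.
Frame 3: AAC TGG GAT GCG CAG GTG AAA TGC CAT GGT AAC CGG GTG TGT CCA ATA TTA TAA — no ATG→stop ORF.
ORFs ≥ 12 nucleotides: frame 1 10–21 (12 nucleotides), frame 2 23–34 (12 nucleotides). Count = 2.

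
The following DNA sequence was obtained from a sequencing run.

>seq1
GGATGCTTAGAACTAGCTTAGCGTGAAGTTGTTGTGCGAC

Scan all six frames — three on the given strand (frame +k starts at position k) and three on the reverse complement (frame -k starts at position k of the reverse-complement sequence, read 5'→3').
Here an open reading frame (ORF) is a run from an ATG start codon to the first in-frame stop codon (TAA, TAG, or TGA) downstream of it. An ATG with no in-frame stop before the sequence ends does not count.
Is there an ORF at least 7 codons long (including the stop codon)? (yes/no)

yes

Reverse complement (5'→3'): GTCGCACAACAACTTCACGCTAAGCTAGTTCTAAGCATCC
Frame +1: GGA TGC TTA GAA CTA GCT TAG CGT GAA GTT GTT GTG CGA — no ATG→stop ORF.
Frame +2: GAT GCT TAG AAC TAG CTT AGC GTG AAG TTG TTG TGC GAC — no ATG→stop ORF.
Frame +3: ATG CTT AGA ACT AGC TTA GCG TGA AGT TGT TGT GCG — ATG at 3, stop TGA at 24 → 24 nt.
Frame -1: GTC GCA CAA CAA CTT CAC GCT AAG CTA GTT CTA AGC ATC — no ATG→stop ORF.
Frame -2: TCG CAC AAC AAC TTC ACG CTA AGC TAG TTC TAA GCA TCC — no ATG→stop ORF.
Frame -3: CGC ACA ACA ACT TCA CGC TAA GCT AGT TCT AAG CAT — no ATG→stop ORF.
Frame +3 has an ORF of 8 codons (positions 3–26) ≥ 7, so yes.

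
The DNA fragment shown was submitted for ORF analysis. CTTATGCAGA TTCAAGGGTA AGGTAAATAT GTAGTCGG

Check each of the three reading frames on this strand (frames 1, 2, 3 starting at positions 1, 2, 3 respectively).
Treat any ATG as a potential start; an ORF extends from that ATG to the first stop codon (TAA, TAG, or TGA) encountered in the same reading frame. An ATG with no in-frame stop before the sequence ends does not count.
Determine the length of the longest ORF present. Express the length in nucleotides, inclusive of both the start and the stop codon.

Frame 1: CTT ATG CAG ATT CAA GGG TAA GGT AAA TAT GTA GTC — ATG at 4, stop TAA at 19 → 18 nt.
Frame 2: TTA TGC AGA TTC AAG GGT AAG GTA AAT ATG TAG TCG — ATG at 29, stop TAG at 32 → 6 nt.
Frame 3: TAT GCA GAT TCA AGG GTA AGG TAA ATA TGT AGT CGG — no ATG→stop ORF.
Longest: frame 1, positions 4–21, 18 nt = 6 codons = 5 aa. → 18 nucleotides.

18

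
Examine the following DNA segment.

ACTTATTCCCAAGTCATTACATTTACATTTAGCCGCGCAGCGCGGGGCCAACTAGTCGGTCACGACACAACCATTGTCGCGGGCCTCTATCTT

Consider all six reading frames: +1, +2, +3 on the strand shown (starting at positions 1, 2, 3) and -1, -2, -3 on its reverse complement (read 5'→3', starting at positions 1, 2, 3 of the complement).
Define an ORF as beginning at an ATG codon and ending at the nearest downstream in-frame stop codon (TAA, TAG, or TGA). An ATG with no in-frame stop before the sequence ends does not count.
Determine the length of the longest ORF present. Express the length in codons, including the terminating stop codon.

Reverse complement (5'→3'): AAGATAGAGGCCCGCGACAATGGTTGTGTCGTGACCGACTAGTTGGCCCCGCGCTGCGCGGCTAAATGTAAATGTAATGACTTGGGAATAAGT
Frame +1: ACT TAT TCC CAA GTC ATT ACA TTT ACA TTT AGC CGC GCA GCG CGG GGC CAA CTA GTC GGT CAC GAC ACA ACC ATT GTC GCG GGC CTC TAT CTT — no ATG→stop ORF.
Frame +2: CTT ATT CCC AAG TCA TTA CAT TTA CAT TTA GCC GCG CAG CGC GGG GCC AAC TAG TCG GTC ACG ACA CAA CCA TTG TCG CGG GCC TCT ATC — no ATG→stop ORF.
Frame +3: TTA TTC CCA AGT CAT TAC ATT TAC ATT TAG CCG CGC AGC GCG GGG CCA ACT AGT CGG TCA CGA CAC AAC CAT TGT CGC GGG CCT CTA TCT — no ATG→stop ORF.
Frame -1: AAG ATA GAG GCC CGC GAC AAT GGT TGT GTC GTG ACC GAC TAG TTG GCC CCG CGC TGC GCG GCT AAA TGT AAA TGT AAT GAC TTG GGA ATA AGT — no ATG→stop ORF.
Frame -2: AGA TAG AGG CCC GCG ACA ATG GTT GTG TCG TGA CCG ACT AGT TGG CCC CGC GCT GCG CGG CTA AAT GTA AAT GTA ATG ACT TGG GAA TAA — ATG at 20, stop TGA at 32 → 15 nt; ATG at 77, stop TAA at 89 → 15 nt.
Frame -3: GAT AGA GGC CCG CGA CAA TGG TTG TGT CGT GAC CGA CTA GTT GGC CCC GCG CTG CGC GGC TAA ATG TAA ATG TAA TGA CTT GGG AAT AAG — ATG at 66, stop TAA at 69 → 6 nt; ATG at 72, stop TAA at 75 → 6 nt.
Longest: frame -2, positions 20–34, 15 nt = 5 codons = 4 aa. → 5 codons.

5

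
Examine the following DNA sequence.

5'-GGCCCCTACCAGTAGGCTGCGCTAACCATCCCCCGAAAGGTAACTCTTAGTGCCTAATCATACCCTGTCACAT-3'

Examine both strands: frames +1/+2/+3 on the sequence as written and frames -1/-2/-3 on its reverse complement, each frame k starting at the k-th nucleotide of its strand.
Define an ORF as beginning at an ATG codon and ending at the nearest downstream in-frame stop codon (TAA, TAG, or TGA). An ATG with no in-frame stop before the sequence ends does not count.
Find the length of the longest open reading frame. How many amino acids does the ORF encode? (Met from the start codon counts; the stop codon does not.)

Reverse complement (5'→3'): ATGTGACAGGGTATGATTAGGCACTAAGAGTTACCTTTCGGGGGATGGTTAGCGCAGCCTACTGGTAGGGGCC
Frame +1: GGC CCC TAC CAG TAG GCT GCG CTA ACC ATC CCC CGA AAG GTA ACT CTT AGT GCC TAA TCA TAC CCT GTC ACA — no ATG→stop ORF.
Frame +2: GCC CCT ACC AGT AGG CTG CGC TAA CCA TCC CCC GAA AGG TAA CTC TTA GTG CCT AAT CAT ACC CTG TCA CAT — no ATG→stop ORF.
Frame +3: CCC CTA CCA GTA GGC TGC GCT AAC CAT CCC CCG AAA GGT AAC TCT TAG TGC CTA ATC ATA CCC TGT CAC — no ATG→stop ORF.
Frame -1: ATG TGA CAG GGT ATG ATT AGG CAC TAA GAG TTA CCT TTC GGG GGA TGG TTA GCG CAG CCT ACT GGT AGG GGC — ATG at 1, stop TGA at 4 → 6 nt; ATG at 13, stop TAA at 25 → 15 nt.
Frame -2: TGT GAC AGG GTA TGA TTA GGC ACT AAG AGT TAC CTT TCG GGG GAT GGT TAG CGC AGC CTA CTG GTA GGG GCC — no ATG→stop ORF.
Frame -3: GTG ACA GGG TAT GAT TAG GCA CTA AGA GTT ACC TTT CGG GGG ATG GTT AGC GCA GCC TAC TGG TAG GGG — ATG at 45, stop TAG at 66 → 24 nt.
Longest: frame -3, positions 45–68, 24 nt = 8 codons = 7 aa. → 7 amino acids.

7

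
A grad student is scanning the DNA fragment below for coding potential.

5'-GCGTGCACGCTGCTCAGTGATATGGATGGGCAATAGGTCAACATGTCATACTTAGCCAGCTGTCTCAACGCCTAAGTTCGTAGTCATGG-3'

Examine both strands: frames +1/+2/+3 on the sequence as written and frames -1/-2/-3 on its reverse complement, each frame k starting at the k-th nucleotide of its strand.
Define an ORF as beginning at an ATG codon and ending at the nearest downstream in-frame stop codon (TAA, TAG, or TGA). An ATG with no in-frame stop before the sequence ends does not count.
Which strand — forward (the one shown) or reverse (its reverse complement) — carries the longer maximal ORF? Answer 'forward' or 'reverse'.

reverse

Reverse complement (5'→3'): CCATGACTACGAACTTAGGCGTTGAGACAGCTGGCTAAGTATGACATGTTGACCTATTGCCCATCCATATCACTGAGCAGCGTGCACGC
Frame +1: GCG TGC ACG CTG CTC AGT GAT ATG GAT GGG CAA TAG GTC AAC ATG TCA TAC TTA GCC AGC TGT CTC AAC GCC TAA GTT CGT AGT CAT — ATG at 22, stop TAG at 34 → 15 nt; ATG at 43, stop TAA at 73 → 33 nt.
Frame +2: CGT GCA CGC TGC TCA GTG ATA TGG ATG GGC AAT AGG TCA ACA TGT CAT ACT TAG CCA GCT GTC TCA ACG CCT AAG TTC GTA GTC ATG — ATG at 26, stop TAG at 53 → 30 nt.
Frame +3: GTG CAC GCT GCT CAG TGA TAT GGA TGG GCA ATA GGT CAA CAT GTC ATA CTT AGC CAG CTG TCT CAA CGC CTA AGT TCG TAG TCA TGG — no ATG→stop ORF.
Frame -1: CCA TGA CTA CGA ACT TAG GCG TTG AGA CAG CTG GCT AAG TAT GAC ATG TTG ACC TAT TGC CCA TCC ATA TCA CTG AGC AGC GTG CAC — no ATG→stop ORF.
Frame -2: CAT GAC TAC GAA CTT AGG CGT TGA GAC AGC TGG CTA AGT ATG ACA TGT TGA CCT ATT GCC CAT CCA TAT CAC TGA GCA GCG TGC ACG — ATG at 41, stop TGA at 50 → 12 nt.
Frame -3: ATG ACT ACG AAC TTA GGC GTT GAG ACA GCT GGC TAA GTA TGA CAT GTT GAC CTA TTG CCC ATC CAT ATC ACT GAG CAG CGT GCA CGC — ATG at 3, stop TAA at 36 → 36 nt.
Forward-strand max 33 nt; reverse-strand max 36 nt. The reverse strand has the longer ORF.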